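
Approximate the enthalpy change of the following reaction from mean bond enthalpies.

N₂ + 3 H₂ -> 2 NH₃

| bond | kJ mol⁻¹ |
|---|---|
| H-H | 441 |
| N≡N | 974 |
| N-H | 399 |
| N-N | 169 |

ΔH ≈ −97 kJ

Bonds broken (reactants):
  H-H: 3 × 441 = 1323
  N≡N: 1 × 974 = 974
  Σ(broken) = 2297 kJ
Bonds formed (products):
  N-H: 6 × 399 = 2394
  Σ(formed) = 2394 kJ
ΔH = Σ(broken) − Σ(formed) = 2297 − 2394 = −97 kJ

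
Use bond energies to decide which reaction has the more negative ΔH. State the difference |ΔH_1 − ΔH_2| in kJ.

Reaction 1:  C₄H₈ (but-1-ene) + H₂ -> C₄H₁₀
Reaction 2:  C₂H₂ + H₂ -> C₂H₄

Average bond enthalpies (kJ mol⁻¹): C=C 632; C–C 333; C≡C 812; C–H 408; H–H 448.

Reaction 2, by 119 kJ

Reaction 1:
  Bonds broken (reactants):
    C–C: 2 × 333 = 666
    C–H: 8 × 408 = 3264
    C=C: 1 × 632 = 632
    H–H: 1 × 448 = 448
    Σ(broken) = 5010 kJ
  Bonds formed (products):
    C–C: 3 × 333 = 999
    C–H: 10 × 408 = 4080
    Σ(formed) = 5079 kJ
  ΔH_1 = 5010 − 5079 = −69 kJ
Reaction 2:
  Bonds broken (reactants):
    C≡C: 1 × 812 = 812
    C–H: 2 × 408 = 816
    H–H: 1 × 448 = 448
    Σ(broken) = 2076 kJ
  Bonds formed (products):
    C–H: 4 × 408 = 1632
    C=C: 1 × 632 = 632
    Σ(formed) = 2264 kJ
  ΔH_2 = 2076 − 2264 = −188 kJ
ΔH_1 − ΔH_2 = +119 kJ, so reaction 2 has the more negative ΔH; |ΔH_1 − ΔH_2| = 119 kJ.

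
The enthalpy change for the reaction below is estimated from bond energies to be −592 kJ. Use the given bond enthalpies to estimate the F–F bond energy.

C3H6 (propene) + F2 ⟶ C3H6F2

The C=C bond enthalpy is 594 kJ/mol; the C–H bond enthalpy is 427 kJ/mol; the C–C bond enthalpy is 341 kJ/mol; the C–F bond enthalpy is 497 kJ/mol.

Let D be the F–F bond energy.
Σ(broken) = 1×341 + 6×427 + 1×594 + 1×D = 3497 + D
Σ(formed) = 2×341 + 2×497 + 6×427 = 4238
ΔH = Σ(broken) − Σ(formed) = (3497 + D) − (4238) = −741 + D
Setting this equal to −592 kJ gives D = 149 kJ/mol.

D(F–F) ≈ 149 kJ/mol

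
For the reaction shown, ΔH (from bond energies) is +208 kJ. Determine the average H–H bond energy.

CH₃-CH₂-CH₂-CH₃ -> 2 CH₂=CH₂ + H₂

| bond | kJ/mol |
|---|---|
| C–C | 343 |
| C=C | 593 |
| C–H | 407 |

Let D be the H–H bond energy.
Σ(broken) = 3×343 + 10×407 = 5099
Σ(formed) = 8×407 + 2×593 + 1×D = 4442 + D
ΔH = Σ(broken) − Σ(formed) = (5099) − (4442 + D) = +657 − D
Setting this equal to +208 kJ gives D = 449 kJ/mol.

D(H–H) ≈ 449 kJ/mol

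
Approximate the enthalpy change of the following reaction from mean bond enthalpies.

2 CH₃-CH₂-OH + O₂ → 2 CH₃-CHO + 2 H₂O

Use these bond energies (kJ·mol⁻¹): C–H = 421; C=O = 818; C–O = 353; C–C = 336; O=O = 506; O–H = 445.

Bonds broken (reactants):
  C–C: 2 × 336 = 672
  C–H: 10 × 421 = 4210
  C–O: 2 × 353 = 706
  O–H: 2 × 445 = 890
  O=O: 1 × 506 = 506
  Σ(broken) = 6984 kJ
Bonds formed (products):
  C–C: 2 × 336 = 672
  C–H: 8 × 421 = 3368
  C=O: 2 × 818 = 1636
  O–H: 4 × 445 = 1780
  Σ(formed) = 7456 kJ
ΔH = Σ(broken) − Σ(formed) = 6984 − 7456 = −472 kJ

ΔH ≈ −472 kJ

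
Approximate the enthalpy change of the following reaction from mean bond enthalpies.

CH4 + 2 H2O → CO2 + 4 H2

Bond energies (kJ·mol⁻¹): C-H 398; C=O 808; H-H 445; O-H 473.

Bonds broken (reactants):
  C-H: 4 × 398 = 1592
  O-H: 4 × 473 = 1892
  Σ(broken) = 3484 kJ
Bonds formed (products):
  C=O: 2 × 808 = 1616
  H-H: 4 × 445 = 1780
  Σ(formed) = 3396 kJ
ΔH = Σ(broken) − Σ(formed) = 3484 − 3396 = +88 kJ

ΔH ≈ +88 kJ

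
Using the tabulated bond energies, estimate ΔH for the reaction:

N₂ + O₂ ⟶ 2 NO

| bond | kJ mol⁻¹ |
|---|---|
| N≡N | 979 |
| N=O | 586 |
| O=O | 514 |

ΔH ≈ +321 kJ

Bonds broken (reactants):
  N≡N: 1 × 979 = 979
  O=O: 1 × 514 = 514
  Σ(broken) = 1493 kJ
Bonds formed (products):
  N=O: 2 × 586 = 1172
  Σ(formed) = 1172 kJ
ΔH = Σ(broken) − Σ(formed) = 1493 − 1172 = +321 kJ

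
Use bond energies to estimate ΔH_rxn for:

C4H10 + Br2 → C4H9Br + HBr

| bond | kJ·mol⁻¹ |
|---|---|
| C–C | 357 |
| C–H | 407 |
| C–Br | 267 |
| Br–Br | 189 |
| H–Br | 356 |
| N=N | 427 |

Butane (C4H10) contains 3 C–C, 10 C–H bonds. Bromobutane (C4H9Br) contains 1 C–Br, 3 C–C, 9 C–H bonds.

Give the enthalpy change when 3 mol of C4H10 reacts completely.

ΔH = −81 kJ

Bonds broken (reactants):
  Br–Br: 1 × 189 = 189
  C–C: 3 × 357 = 1071
  C–H: 10 × 407 = 4070
  Σ(broken) = 5330 kJ
Bonds formed (products):
  C–Br: 1 × 267 = 267
  C–C: 3 × 357 = 1071
  C–H: 9 × 407 = 3663
  H–Br: 1 × 356 = 356
  Σ(formed) = 5357 kJ
ΔH = Σ(broken) − Σ(formed) = 5330 − 5357 = −27 kJ
For 3× the reaction as written: 3 × (−27) = −81 kJ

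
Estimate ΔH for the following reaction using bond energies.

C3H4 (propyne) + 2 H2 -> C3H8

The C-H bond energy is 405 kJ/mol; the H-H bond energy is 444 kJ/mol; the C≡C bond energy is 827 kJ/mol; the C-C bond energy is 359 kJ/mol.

Bonds broken (reactants):
  C≡C: 1 × 827 = 827
  C-C: 1 × 359 = 359
  C-H: 4 × 405 = 1620
  H-H: 2 × 444 = 888
  Σ(broken) = 3694 kJ
Bonds formed (products):
  C-C: 2 × 359 = 718
  C-H: 8 × 405 = 3240
  Σ(formed) = 3958 kJ
ΔH = Σ(broken) − Σ(formed) = 3694 − 3958 = −264 kJ

ΔH ≈ −264 kJ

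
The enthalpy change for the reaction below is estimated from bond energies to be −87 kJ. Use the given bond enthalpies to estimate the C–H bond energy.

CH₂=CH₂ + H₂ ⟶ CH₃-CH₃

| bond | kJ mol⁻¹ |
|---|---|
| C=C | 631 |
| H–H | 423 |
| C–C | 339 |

Let D be the C–H bond energy.
Σ(broken) = 4×D + 1×631 + 1×423 = 1054 + 4D
Σ(formed) = 1×339 + 6×D = 339 + 6D
ΔH = Σ(broken) − Σ(formed) = (1054 + 4D) − (339 + 6D) = +715 − 2D
Setting this equal to −87 kJ gives 2D = 802, so D = 401 kJ/mol.

D(C–H) ≈ 401 kJ/mol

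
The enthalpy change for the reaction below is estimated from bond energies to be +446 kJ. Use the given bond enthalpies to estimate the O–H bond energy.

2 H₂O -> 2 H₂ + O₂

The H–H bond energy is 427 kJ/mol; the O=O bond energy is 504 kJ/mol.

Let D be the O–H bond energy.
Σ(broken) = 4×D = 4D
Σ(formed) = 2×427 + 1×504 = 1358
ΔH = Σ(broken) − Σ(formed) = (4D) − (1358) = −1358 + 4D
Setting this equal to +446 kJ gives 4D = 1804, so D = 451 kJ/mol.

D(O–H) ≈ 451 kJ/mol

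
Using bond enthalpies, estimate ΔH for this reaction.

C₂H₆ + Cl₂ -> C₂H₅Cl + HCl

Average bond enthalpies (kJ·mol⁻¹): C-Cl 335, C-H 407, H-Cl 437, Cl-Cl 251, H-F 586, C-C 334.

ΔH ≈ −114 kJ

Bonds broken (reactants):
  C-C: 1 × 334 = 334
  C-H: 6 × 407 = 2442
  Cl-Cl: 1 × 251 = 251
  Σ(broken) = 3027 kJ
Bonds formed (products):
  C-C: 1 × 334 = 334
  C-Cl: 1 × 335 = 335
  C-H: 5 × 407 = 2035
  H-Cl: 1 × 437 = 437
  Σ(formed) = 3141 kJ
ΔH = Σ(broken) − Σ(formed) = 3027 − 3141 = −114 kJ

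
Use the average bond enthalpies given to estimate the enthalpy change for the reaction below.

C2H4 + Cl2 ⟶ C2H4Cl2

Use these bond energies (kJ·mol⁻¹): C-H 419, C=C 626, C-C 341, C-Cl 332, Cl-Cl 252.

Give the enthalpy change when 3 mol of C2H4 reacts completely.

ΔH = −381 kJ

Bonds broken (reactants):
  C-H: 4 × 419 = 1676
  C=C: 1 × 626 = 626
  Cl-Cl: 1 × 252 = 252
  Σ(broken) = 2554 kJ
Bonds formed (products):
  C-C: 1 × 341 = 341
  C-Cl: 2 × 332 = 664
  C-H: 4 × 419 = 1676
  Σ(formed) = 2681 kJ
ΔH = Σ(broken) − Σ(formed) = 2554 − 2681 = −127 kJ
For 3× the reaction as written: 3 × (−127) = −381 kJ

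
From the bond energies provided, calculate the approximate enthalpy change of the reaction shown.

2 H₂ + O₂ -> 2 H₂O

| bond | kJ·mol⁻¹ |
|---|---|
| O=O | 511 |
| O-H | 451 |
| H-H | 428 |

Bonds broken (reactants):
  H-H: 2 × 428 = 856
  O=O: 1 × 511 = 511
  Σ(broken) = 1367 kJ
Bonds formed (products):
  O-H: 4 × 451 = 1804
  Σ(formed) = 1804 kJ
ΔH = Σ(broken) − Σ(formed) = 1367 − 1804 = −437 kJ

ΔH ≈ −437 kJ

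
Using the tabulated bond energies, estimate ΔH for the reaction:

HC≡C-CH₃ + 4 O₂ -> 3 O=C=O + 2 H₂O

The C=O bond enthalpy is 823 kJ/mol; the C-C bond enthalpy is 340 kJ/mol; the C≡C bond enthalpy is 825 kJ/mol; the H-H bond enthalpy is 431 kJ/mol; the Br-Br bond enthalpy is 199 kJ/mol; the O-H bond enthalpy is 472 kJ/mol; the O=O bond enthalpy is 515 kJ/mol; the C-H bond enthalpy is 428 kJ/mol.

Bonds broken (reactants):
  C≡C: 1 × 825 = 825
  C-C: 1 × 340 = 340
  C-H: 4 × 428 = 1712
  O=O: 4 × 515 = 2060
  Σ(broken) = 4937 kJ
Bonds formed (products):
  C=O: 6 × 823 = 4938
  O-H: 4 × 472 = 1888
  Σ(formed) = 6826 kJ
ΔH = Σ(broken) − Σ(formed) = 4937 − 6826 = −1889 kJ

ΔH ≈ −1889 kJ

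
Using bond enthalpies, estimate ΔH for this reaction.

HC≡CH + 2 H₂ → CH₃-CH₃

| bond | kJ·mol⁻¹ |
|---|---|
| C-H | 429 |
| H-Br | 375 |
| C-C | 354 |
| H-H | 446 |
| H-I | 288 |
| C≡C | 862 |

ΔH ≈ −316 kJ

Bonds broken (reactants):
  C≡C: 1 × 862 = 862
  C-H: 2 × 429 = 858
  H-H: 2 × 446 = 892
  Σ(broken) = 2612 kJ
Bonds formed (products):
  C-C: 1 × 354 = 354
  C-H: 6 × 429 = 2574
  Σ(formed) = 2928 kJ
ΔH = Σ(broken) − Σ(formed) = 2612 − 2928 = −316 kJ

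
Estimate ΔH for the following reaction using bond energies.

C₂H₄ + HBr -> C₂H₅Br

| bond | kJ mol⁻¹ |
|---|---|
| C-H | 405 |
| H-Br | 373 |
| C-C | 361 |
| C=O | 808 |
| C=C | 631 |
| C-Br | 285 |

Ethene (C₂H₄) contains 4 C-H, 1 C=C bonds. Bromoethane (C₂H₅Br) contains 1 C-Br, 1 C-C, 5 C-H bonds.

Bonds broken (reactants):
  C-H: 4 × 405 = 1620
  C=C: 1 × 631 = 631
  H-Br: 1 × 373 = 373
  Σ(broken) = 2624 kJ
Bonds formed (products):
  C-Br: 1 × 285 = 285
  C-C: 1 × 361 = 361
  C-H: 5 × 405 = 2025
  Σ(formed) = 2671 kJ
ΔH = Σ(broken) − Σ(formed) = 2624 − 2671 = −47 kJ

ΔH ≈ −47 kJ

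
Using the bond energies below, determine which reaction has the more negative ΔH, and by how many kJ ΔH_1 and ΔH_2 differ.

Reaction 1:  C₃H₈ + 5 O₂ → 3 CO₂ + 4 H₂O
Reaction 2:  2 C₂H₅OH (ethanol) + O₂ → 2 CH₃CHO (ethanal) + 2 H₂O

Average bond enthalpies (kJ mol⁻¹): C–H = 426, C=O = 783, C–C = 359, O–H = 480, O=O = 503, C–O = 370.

Reaction 1:
  Bonds broken (reactants):
    C–C: 2 × 359 = 718
    C–H: 8 × 426 = 3408
    O=O: 5 × 503 = 2515
    Σ(broken) = 6641 kJ
  Bonds formed (products):
    C=O: 6 × 783 = 4698
    O–H: 8 × 480 = 3840
    Σ(formed) = 8538 kJ
  ΔH_1 = 6641 − 8538 = −1897 kJ
Reaction 2:
  Bonds broken (reactants):
    C–C: 2 × 359 = 718
    C–H: 10 × 426 = 4260
    C–O: 2 × 370 = 740
    O–H: 2 × 480 = 960
    O=O: 1 × 503 = 503
    Σ(broken) = 7181 kJ
  Bonds formed (products):
    C–C: 2 × 359 = 718
    C–H: 8 × 426 = 3408
    C=O: 2 × 783 = 1566
    O–H: 4 × 480 = 1920
    Σ(formed) = 7612 kJ
  ΔH_2 = 7181 − 7612 = −431 kJ
ΔH_1 − ΔH_2 = −1466 kJ, so reaction 1 has the more negative ΔH; |ΔH_1 − ΔH_2| = 1466 kJ.

Reaction 1, by 1466 kJ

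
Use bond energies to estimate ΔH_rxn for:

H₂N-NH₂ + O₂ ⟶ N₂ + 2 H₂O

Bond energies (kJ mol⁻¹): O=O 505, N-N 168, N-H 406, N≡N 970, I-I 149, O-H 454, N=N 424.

Bonds broken (reactants):
  N-H: 4 × 406 = 1624
  N-N: 1 × 168 = 168
  O=O: 1 × 505 = 505
  Σ(broken) = 2297 kJ
Bonds formed (products):
  N≡N: 1 × 970 = 970
  O-H: 4 × 454 = 1816
  Σ(formed) = 2786 kJ
ΔH = Σ(broken) − Σ(formed) = 2297 − 2786 = −489 kJ

ΔH ≈ −489 kJ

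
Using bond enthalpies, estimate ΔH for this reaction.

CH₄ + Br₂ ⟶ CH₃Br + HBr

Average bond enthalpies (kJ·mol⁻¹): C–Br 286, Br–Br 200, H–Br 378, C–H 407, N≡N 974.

Bonds broken (reactants):
  Br–Br: 1 × 200 = 200
  C–H: 4 × 407 = 1628
  Σ(broken) = 1828 kJ
Bonds formed (products):
  C–Br: 1 × 286 = 286
  C–H: 3 × 407 = 1221
  H–Br: 1 × 378 = 378
  Σ(formed) = 1885 kJ
ΔH = Σ(broken) − Σ(formed) = 1828 − 1885 = −57 kJ

ΔH ≈ −57 kJ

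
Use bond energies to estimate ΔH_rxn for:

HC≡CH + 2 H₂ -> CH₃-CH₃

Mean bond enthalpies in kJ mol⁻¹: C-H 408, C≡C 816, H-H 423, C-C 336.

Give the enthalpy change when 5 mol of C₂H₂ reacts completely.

ΔH = −1530 kJ

Bonds broken (reactants):
  C≡C: 1 × 816 = 816
  C-H: 2 × 408 = 816
  H-H: 2 × 423 = 846
  Σ(broken) = 2478 kJ
Bonds formed (products):
  C-C: 1 × 336 = 336
  C-H: 6 × 408 = 2448
  Σ(formed) = 2784 kJ
ΔH = Σ(broken) − Σ(formed) = 2478 − 2784 = −306 kJ
For 5× the reaction as written: 5 × (−306) = −1530 kJ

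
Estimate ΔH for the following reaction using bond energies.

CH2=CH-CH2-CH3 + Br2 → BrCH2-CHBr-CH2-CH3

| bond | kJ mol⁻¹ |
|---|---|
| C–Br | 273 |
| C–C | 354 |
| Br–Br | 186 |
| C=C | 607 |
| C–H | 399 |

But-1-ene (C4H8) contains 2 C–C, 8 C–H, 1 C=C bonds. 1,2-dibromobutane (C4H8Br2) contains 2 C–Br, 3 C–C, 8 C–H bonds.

ΔH ≈ −107 kJ

Bonds broken (reactants):
  Br–Br: 1 × 186 = 186
  C–C: 2 × 354 = 708
  C–H: 8 × 399 = 3192
  C=C: 1 × 607 = 607
  Σ(broken) = 4693 kJ
Bonds formed (products):
  C–Br: 2 × 273 = 546
  C–C: 3 × 354 = 1062
  C–H: 8 × 399 = 3192
  Σ(formed) = 4800 kJ
ΔH = Σ(broken) − Σ(formed) = 4693 − 4800 = −107 kJ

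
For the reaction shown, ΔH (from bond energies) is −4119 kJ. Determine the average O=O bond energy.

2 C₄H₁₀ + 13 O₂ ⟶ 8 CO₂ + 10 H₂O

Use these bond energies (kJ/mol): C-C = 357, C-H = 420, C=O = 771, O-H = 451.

D(O=O) ≈ 515 kJ/mol

Let D be the O=O bond energy.
Σ(broken) = 6×357 + 20×420 + 13×D = 10542 + 13D
Σ(formed) = 16×771 + 20×451 = 21356
ΔH = Σ(broken) − Σ(formed) = (10542 + 13D) − (21356) = −10814 + 13D
Setting this equal to −4119 kJ gives 13D = 6695, so D = 515 kJ/mol.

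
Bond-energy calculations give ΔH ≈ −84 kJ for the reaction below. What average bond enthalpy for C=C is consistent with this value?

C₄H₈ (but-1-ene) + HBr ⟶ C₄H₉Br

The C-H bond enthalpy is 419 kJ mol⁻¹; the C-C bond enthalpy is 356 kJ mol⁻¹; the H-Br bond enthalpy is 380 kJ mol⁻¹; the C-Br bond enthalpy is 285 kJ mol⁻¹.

D(C=C) ≈ 596 kJ/mol

Let D be the C=C bond energy.
Σ(broken) = 2×356 + 8×419 + 1×D + 1×380 = 4444 + D
Σ(formed) = 1×285 + 3×356 + 9×419 = 5124
ΔH = Σ(broken) − Σ(formed) = (4444 + D) − (5124) = −680 + D
Setting this equal to −84 kJ gives D = 596 kJ/mol.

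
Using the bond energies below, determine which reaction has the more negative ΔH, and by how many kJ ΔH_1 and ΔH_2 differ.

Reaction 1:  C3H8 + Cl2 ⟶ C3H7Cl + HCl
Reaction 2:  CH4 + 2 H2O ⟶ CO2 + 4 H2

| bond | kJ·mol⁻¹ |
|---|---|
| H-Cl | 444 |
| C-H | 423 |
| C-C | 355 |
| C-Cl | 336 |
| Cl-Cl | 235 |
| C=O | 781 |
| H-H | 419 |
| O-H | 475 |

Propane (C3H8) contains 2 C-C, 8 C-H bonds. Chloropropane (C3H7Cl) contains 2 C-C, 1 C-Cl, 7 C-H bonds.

Reaction 1:
  Bonds broken (reactants):
    C-C: 2 × 355 = 710
    C-H: 8 × 423 = 3384
    Cl-Cl: 1 × 235 = 235
    Σ(broken) = 4329 kJ
  Bonds formed (products):
    C-C: 2 × 355 = 710
    C-Cl: 1 × 336 = 336
    C-H: 7 × 423 = 2961
    H-Cl: 1 × 444 = 444
    Σ(formed) = 4451 kJ
  ΔH_1 = 4329 − 4451 = −122 kJ
Reaction 2:
  Bonds broken (reactants):
    C-H: 4 × 423 = 1692
    O-H: 4 × 475 = 1900
    Σ(broken) = 3592 kJ
  Bonds formed (products):
    C=O: 2 × 781 = 1562
    H-H: 4 × 419 = 1676
    Σ(formed) = 3238 kJ
  ΔH_2 = 3592 − 3238 = +354 kJ
ΔH_1 − ΔH_2 = −476 kJ, so reaction 1 has the more negative ΔH; |ΔH_1 − ΔH_2| = 476 kJ.

Reaction 1, by 476 kJ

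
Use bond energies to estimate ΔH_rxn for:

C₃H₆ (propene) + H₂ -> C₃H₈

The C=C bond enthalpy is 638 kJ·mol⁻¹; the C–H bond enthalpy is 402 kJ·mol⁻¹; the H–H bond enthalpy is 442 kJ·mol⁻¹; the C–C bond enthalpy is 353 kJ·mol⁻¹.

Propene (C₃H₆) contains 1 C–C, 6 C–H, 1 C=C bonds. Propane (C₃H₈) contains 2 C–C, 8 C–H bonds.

ΔH ≈ −77 kJ

Bonds broken (reactants):
  C–C: 1 × 353 = 353
  C–H: 6 × 402 = 2412
  C=C: 1 × 638 = 638
  H–H: 1 × 442 = 442
  Σ(broken) = 3845 kJ
Bonds formed (products):
  C–C: 2 × 353 = 706
  C–H: 8 × 402 = 3216
  Σ(formed) = 3922 kJ
ΔH = Σ(broken) − Σ(formed) = 3845 − 3922 = −77 kJ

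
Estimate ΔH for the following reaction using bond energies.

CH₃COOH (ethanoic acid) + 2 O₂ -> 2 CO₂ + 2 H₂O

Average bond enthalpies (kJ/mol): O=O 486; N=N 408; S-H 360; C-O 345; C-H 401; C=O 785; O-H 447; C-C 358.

ΔH ≈ −818 kJ

Bonds broken (reactants):
  C-C: 1 × 358 = 358
  C-H: 3 × 401 = 1203
  C-O: 1 × 345 = 345
  C=O: 1 × 785 = 785
  O-H: 1 × 447 = 447
  O=O: 2 × 486 = 972
  Σ(broken) = 4110 kJ
Bonds formed (products):
  C=O: 4 × 785 = 3140
  O-H: 4 × 447 = 1788
  Σ(formed) = 4928 kJ
ΔH = Σ(broken) − Σ(formed) = 4110 − 4928 = −818 kJ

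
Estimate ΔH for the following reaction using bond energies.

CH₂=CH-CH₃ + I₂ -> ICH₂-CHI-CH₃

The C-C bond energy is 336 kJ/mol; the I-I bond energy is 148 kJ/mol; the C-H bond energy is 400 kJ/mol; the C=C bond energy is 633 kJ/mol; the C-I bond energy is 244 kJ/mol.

ΔH ≈ −43 kJ

Bonds broken (reactants):
  C-C: 1 × 336 = 336
  C-H: 6 × 400 = 2400
  C=C: 1 × 633 = 633
  I-I: 1 × 148 = 148
  Σ(broken) = 3517 kJ
Bonds formed (products):
  C-C: 2 × 336 = 672
  C-H: 6 × 400 = 2400
  C-I: 2 × 244 = 488
  Σ(formed) = 3560 kJ
ΔH = Σ(broken) − Σ(formed) = 3517 − 3560 = −43 kJ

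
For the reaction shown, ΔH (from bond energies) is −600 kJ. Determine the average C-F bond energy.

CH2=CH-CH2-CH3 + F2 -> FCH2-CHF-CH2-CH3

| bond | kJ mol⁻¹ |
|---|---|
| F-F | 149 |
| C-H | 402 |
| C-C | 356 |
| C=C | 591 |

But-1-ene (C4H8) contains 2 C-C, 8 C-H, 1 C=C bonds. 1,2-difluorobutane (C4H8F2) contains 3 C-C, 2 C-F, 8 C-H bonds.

D(C-F) ≈ 492 kJ/mol

Let D be the C-F bond energy.
Σ(broken) = 2×356 + 8×402 + 1×591 + 1×149 = 4668
Σ(formed) = 3×356 + 2×D + 8×402 = 4284 + 2D
ΔH = Σ(broken) − Σ(formed) = (4668) − (4284 + 2D) = +384 − 2D
Setting this equal to −600 kJ gives 2D = 984, so D = 492 kJ/mol.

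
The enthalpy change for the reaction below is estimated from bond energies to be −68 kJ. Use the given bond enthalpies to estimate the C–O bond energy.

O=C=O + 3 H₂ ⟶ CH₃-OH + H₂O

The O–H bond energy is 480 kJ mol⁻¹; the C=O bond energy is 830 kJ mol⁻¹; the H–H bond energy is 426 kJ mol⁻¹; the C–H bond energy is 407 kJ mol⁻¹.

Let D be the C–O bond energy.
Σ(broken) = 2×830 + 3×426 = 2938
Σ(formed) = 3×407 + 1×D + 3×480 = 2661 + D
ΔH = Σ(broken) − Σ(formed) = (2938) − (2661 + D) = +277 − D
Setting this equal to −68 kJ gives D = 345 kJ/mol.

D(C–O) ≈ 345 kJ/mol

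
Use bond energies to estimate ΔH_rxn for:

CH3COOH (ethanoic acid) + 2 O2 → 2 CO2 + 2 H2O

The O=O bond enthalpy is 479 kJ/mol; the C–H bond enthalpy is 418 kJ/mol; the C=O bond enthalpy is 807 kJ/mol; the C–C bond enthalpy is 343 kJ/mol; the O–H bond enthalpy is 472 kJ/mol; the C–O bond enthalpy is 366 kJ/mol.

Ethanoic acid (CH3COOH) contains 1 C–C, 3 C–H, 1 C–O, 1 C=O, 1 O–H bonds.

Bonds broken (reactants):
  C–C: 1 × 343 = 343
  C–H: 3 × 418 = 1254
  C–O: 1 × 366 = 366
  C=O: 1 × 807 = 807
  O–H: 1 × 472 = 472
  O=O: 2 × 479 = 958
  Σ(broken) = 4200 kJ
Bonds formed (products):
  C=O: 4 × 807 = 3228
  O–H: 4 × 472 = 1888
  Σ(formed) = 5116 kJ
ΔH = Σ(broken) − Σ(formed) = 4200 − 5116 = −916 kJ

ΔH ≈ −916 kJ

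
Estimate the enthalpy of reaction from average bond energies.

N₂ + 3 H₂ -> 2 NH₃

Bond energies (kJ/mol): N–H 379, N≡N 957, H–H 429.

Bonds broken (reactants):
  H–H: 3 × 429 = 1287
  N≡N: 1 × 957 = 957
  Σ(broken) = 2244 kJ
Bonds formed (products):
  N–H: 6 × 379 = 2274
  Σ(formed) = 2274 kJ
ΔH = Σ(broken) − Σ(formed) = 2244 − 2274 = −30 kJ

ΔH ≈ −30 kJ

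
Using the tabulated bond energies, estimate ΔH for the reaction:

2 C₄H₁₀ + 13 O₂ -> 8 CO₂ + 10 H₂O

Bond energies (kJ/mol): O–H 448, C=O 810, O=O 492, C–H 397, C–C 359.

Bonds broken (reactants):
  C–C: 6 × 359 = 2154
  C–H: 20 × 397 = 7940
  O=O: 13 × 492 = 6396
  Σ(broken) = 16490 kJ
Bonds formed (products):
  C=O: 16 × 810 = 12960
  O–H: 20 × 448 = 8960
  Σ(formed) = 21920 kJ
ΔH = Σ(broken) − Σ(formed) = 16490 − 21920 = −5430 kJ

ΔH ≈ −5430 kJ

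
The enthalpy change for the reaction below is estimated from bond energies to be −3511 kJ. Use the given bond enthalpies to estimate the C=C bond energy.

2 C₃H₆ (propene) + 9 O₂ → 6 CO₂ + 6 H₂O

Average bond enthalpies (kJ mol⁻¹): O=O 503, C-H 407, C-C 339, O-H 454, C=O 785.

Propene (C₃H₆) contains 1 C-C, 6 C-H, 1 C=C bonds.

Let D be the C=C bond energy.
Σ(broken) = 2×339 + 12×407 + 2×D + 9×503 = 10089 + 2D
Σ(formed) = 12×785 + 12×454 = 14868
ΔH = Σ(broken) − Σ(formed) = (10089 + 2D) − (14868) = −4779 + 2D
Setting this equal to −3511 kJ gives 2D = 1268, so D = 634 kJ/mol.

D(C=C) ≈ 634 kJ/mol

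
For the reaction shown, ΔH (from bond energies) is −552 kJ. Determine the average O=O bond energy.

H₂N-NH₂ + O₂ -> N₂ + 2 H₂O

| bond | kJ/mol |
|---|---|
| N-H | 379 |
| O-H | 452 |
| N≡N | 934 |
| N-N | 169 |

Let D be the O=O bond energy.
Σ(broken) = 4×379 + 1×169 + 1×D = 1685 + D
Σ(formed) = 1×934 + 4×452 = 2742
ΔH = Σ(broken) − Σ(formed) = (1685 + D) − (2742) = −1057 + D
Setting this equal to −552 kJ gives D = 505 kJ/mol.

D(O=O) ≈ 505 kJ/mol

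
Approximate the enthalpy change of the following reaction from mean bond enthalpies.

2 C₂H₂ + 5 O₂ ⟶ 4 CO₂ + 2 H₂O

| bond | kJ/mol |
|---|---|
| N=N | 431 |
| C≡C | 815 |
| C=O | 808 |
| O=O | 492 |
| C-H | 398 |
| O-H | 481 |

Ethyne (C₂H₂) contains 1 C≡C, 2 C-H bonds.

ΔH ≈ −2706 kJ

Bonds broken (reactants):
  C≡C: 2 × 815 = 1630
  C-H: 4 × 398 = 1592
  O=O: 5 × 492 = 2460
  Σ(broken) = 5682 kJ
Bonds formed (products):
  C=O: 8 × 808 = 6464
  O-H: 4 × 481 = 1924
  Σ(formed) = 8388 kJ
ΔH = Σ(broken) − Σ(formed) = 5682 − 8388 = −2706 kJ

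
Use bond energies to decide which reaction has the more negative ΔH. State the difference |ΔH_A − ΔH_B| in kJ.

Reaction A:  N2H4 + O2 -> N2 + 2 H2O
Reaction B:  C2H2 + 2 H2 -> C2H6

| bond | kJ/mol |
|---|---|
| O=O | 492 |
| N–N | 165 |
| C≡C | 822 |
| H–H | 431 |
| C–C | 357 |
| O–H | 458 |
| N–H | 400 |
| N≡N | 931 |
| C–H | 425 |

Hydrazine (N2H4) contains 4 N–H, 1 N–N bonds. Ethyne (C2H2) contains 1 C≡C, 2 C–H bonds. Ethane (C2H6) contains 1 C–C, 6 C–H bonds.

Reaction A:
  Bonds broken (reactants):
    N–H: 4 × 400 = 1600
    N–N: 1 × 165 = 165
    O=O: 1 × 492 = 492
    Σ(broken) = 2257 kJ
  Bonds formed (products):
    N≡N: 1 × 931 = 931
    O–H: 4 × 458 = 1832
    Σ(formed) = 2763 kJ
  ΔH_A = 2257 − 2763 = −506 kJ
Reaction B:
  Bonds broken (reactants):
    C≡C: 1 × 822 = 822
    C–H: 2 × 425 = 850
    H–H: 2 × 431 = 862
    Σ(broken) = 2534 kJ
  Bonds formed (products):
    C–C: 1 × 357 = 357
    C–H: 6 × 425 = 2550
    Σ(formed) = 2907 kJ
  ΔH_B = 2534 − 2907 = −373 kJ
ΔH_A − ΔH_B = −133 kJ, so reaction A has the more negative ΔH; |ΔH_A − ΔH_B| = 133 kJ.

Reaction A, by 133 kJ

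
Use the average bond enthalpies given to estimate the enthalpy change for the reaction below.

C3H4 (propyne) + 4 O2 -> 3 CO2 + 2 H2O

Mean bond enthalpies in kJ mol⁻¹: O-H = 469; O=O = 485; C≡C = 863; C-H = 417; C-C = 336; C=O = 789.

Bonds broken (reactants):
  C≡C: 1 × 863 = 863
  C-C: 1 × 336 = 336
  C-H: 4 × 417 = 1668
  O=O: 4 × 485 = 1940
  Σ(broken) = 4807 kJ
Bonds formed (products):
  C=O: 6 × 789 = 4734
  O-H: 4 × 469 = 1876
  Σ(formed) = 6610 kJ
ΔH = Σ(broken) − Σ(formed) = 4807 − 6610 = −1803 kJ

ΔH ≈ −1803 kJ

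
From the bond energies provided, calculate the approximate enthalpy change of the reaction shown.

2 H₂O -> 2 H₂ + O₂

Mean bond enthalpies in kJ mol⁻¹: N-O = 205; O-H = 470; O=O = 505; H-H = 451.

Bonds broken (reactants):
  O-H: 4 × 470 = 1880
  Σ(broken) = 1880 kJ
Bonds formed (products):
  H-H: 2 × 451 = 902
  O=O: 1 × 505 = 505
  Σ(formed) = 1407 kJ
ΔH = Σ(broken) − Σ(formed) = 1880 − 1407 = +473 kJ

ΔH ≈ +473 kJ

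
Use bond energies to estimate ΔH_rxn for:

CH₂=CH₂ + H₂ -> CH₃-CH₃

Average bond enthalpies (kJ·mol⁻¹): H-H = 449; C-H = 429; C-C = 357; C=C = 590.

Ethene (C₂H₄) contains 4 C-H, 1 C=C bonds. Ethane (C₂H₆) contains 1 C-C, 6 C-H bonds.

Bonds broken (reactants):
  C-H: 4 × 429 = 1716
  C=C: 1 × 590 = 590
  H-H: 1 × 449 = 449
  Σ(broken) = 2755 kJ
Bonds formed (products):
  C-C: 1 × 357 = 357
  C-H: 6 × 429 = 2574
  Σ(formed) = 2931 kJ
ΔH = Σ(broken) − Σ(formed) = 2755 − 2931 = −176 kJ

ΔH ≈ −176 kJ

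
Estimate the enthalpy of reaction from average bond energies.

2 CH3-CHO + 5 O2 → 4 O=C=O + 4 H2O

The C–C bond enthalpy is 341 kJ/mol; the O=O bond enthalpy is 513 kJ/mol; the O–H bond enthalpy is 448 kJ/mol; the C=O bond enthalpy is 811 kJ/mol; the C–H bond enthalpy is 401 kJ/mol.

ΔH ≈ −1995 kJ

Bonds broken (reactants):
  C–C: 2 × 341 = 682
  C–H: 8 × 401 = 3208
  C=O: 2 × 811 = 1622
  O=O: 5 × 513 = 2565
  Σ(broken) = 8077 kJ
Bonds formed (products):
  C=O: 8 × 811 = 6488
  O–H: 8 × 448 = 3584
  Σ(formed) = 10072 kJ
ΔH = Σ(broken) − Σ(formed) = 8077 − 10072 = −1995 kJ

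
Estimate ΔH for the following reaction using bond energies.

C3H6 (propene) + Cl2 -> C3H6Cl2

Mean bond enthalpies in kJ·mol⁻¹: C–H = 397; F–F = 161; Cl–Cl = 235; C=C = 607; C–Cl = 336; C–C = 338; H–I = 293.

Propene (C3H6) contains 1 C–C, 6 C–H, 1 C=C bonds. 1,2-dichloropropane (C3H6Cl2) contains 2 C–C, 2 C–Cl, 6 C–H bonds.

Bonds broken (reactants):
  C–C: 1 × 338 = 338
  C–H: 6 × 397 = 2382
  C=C: 1 × 607 = 607
  Cl–Cl: 1 × 235 = 235
  Σ(broken) = 3562 kJ
Bonds formed (products):
  C–C: 2 × 338 = 676
  C–Cl: 2 × 336 = 672
  C–H: 6 × 397 = 2382
  Σ(formed) = 3730 kJ
ΔH = Σ(broken) − Σ(formed) = 3562 − 3730 = −168 kJ

ΔH ≈ −168 kJ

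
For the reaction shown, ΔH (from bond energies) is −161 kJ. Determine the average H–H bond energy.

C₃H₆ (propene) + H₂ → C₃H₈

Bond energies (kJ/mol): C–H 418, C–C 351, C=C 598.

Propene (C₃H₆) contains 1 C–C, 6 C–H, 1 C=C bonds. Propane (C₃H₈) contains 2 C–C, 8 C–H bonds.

D(H–H) ≈ 428 kJ/mol

Let D be the H–H bond energy.
Σ(broken) = 1×351 + 6×418 + 1×598 + 1×D = 3457 + D
Σ(formed) = 2×351 + 8×418 = 4046
ΔH = Σ(broken) − Σ(formed) = (3457 + D) − (4046) = −589 + D
Setting this equal to −161 kJ gives D = 428 kJ/mol.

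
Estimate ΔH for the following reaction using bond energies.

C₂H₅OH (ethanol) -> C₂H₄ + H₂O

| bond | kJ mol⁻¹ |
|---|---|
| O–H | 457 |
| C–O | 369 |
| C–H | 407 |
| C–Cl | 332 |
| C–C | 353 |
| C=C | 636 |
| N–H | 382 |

ΔH ≈ +36 kJ

Bonds broken (reactants):
  C–C: 1 × 353 = 353
  C–H: 5 × 407 = 2035
  C–O: 1 × 369 = 369
  O–H: 1 × 457 = 457
  Σ(broken) = 3214 kJ
Bonds formed (products):
  C–H: 4 × 407 = 1628
  C=C: 1 × 636 = 636
  O–H: 2 × 457 = 914
  Σ(formed) = 3178 kJ
ΔH = Σ(broken) − Σ(formed) = 3214 − 3178 = +36 kJ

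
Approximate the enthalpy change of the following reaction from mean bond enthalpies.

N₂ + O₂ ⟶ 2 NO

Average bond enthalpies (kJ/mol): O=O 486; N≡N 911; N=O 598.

ΔH ≈ +201 kJ

Bonds broken (reactants):
  N≡N: 1 × 911 = 911
  O=O: 1 × 486 = 486
  Σ(broken) = 1397 kJ
Bonds formed (products):
  N=O: 2 × 598 = 1196
  Σ(formed) = 1196 kJ
ΔH = Σ(broken) − Σ(formed) = 1397 − 1196 = +201 kJ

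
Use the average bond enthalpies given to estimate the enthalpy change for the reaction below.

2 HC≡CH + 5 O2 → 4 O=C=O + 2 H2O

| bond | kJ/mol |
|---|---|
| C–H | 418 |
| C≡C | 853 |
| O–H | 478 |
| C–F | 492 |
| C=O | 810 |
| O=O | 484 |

ΔH ≈ −2594 kJ

Bonds broken (reactants):
  C≡C: 2 × 853 = 1706
  C–H: 4 × 418 = 1672
  O=O: 5 × 484 = 2420
  Σ(broken) = 5798 kJ
Bonds formed (products):
  C=O: 8 × 810 = 6480
  O–H: 4 × 478 = 1912
  Σ(formed) = 8392 kJ
ΔH = Σ(broken) − Σ(formed) = 5798 − 8392 = −2594 kJ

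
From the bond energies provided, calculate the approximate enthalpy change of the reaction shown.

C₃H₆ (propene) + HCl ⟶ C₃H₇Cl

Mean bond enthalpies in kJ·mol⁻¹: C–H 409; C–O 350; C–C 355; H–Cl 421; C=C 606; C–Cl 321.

Bonds broken (reactants):
  C–C: 1 × 355 = 355
  C–H: 6 × 409 = 2454
  C=C: 1 × 606 = 606
  H–Cl: 1 × 421 = 421
  Σ(broken) = 3836 kJ
Bonds formed (products):
  C–C: 2 × 355 = 710
  C–Cl: 1 × 321 = 321
  C–H: 7 × 409 = 2863
  Σ(formed) = 3894 kJ
ΔH = Σ(broken) − Σ(formed) = 3836 − 3894 = −58 kJ

ΔH ≈ −58 kJ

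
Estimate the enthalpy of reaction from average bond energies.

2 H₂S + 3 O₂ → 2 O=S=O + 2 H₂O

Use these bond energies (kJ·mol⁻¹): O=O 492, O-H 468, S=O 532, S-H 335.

ΔH ≈ −1184 kJ

Bonds broken (reactants):
  O=O: 3 × 492 = 1476
  S-H: 4 × 335 = 1340
  Σ(broken) = 2816 kJ
Bonds formed (products):
  O-H: 4 × 468 = 1872
  S=O: 4 × 532 = 2128
  Σ(formed) = 4000 kJ
ΔH = Σ(broken) − Σ(formed) = 2816 − 4000 = −1184 kJ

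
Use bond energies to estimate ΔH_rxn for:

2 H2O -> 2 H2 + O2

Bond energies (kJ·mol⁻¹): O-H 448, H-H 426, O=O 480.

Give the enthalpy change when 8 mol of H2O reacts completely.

ΔH = +1840 kJ

Bonds broken (reactants):
  O-H: 4 × 448 = 1792
  Σ(broken) = 1792 kJ
Bonds formed (products):
  H-H: 2 × 426 = 852
  O=O: 1 × 480 = 480
  Σ(formed) = 1332 kJ
ΔH = Σ(broken) − Σ(formed) = 1792 − 1332 = +460 kJ
For 4× the reaction as written: 4 × (+460) = +1840 kJ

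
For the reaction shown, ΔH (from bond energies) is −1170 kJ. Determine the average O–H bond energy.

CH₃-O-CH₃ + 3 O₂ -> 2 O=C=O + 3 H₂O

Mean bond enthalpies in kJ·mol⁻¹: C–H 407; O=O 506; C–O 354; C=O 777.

Let D be the O–H bond energy.
Σ(broken) = 6×407 + 2×354 + 3×506 = 4668
Σ(formed) = 4×777 + 6×D = 3108 + 6D
ΔH = Σ(broken) − Σ(formed) = (4668) − (3108 + 6D) = +1560 − 6D
Setting this equal to −1170 kJ gives 6D = 2730, so D = 455 kJ/mol.

D(O–H) ≈ 455 kJ/mol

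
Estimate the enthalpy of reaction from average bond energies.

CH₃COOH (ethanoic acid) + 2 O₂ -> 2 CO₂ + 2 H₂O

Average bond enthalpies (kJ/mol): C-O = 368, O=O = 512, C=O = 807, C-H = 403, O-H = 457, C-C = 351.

ΔH ≈ −840 kJ

Bonds broken (reactants):
  C-C: 1 × 351 = 351
  C-H: 3 × 403 = 1209
  C-O: 1 × 368 = 368
  C=O: 1 × 807 = 807
  O-H: 1 × 457 = 457
  O=O: 2 × 512 = 1024
  Σ(broken) = 4216 kJ
Bonds formed (products):
  C=O: 4 × 807 = 3228
  O-H: 4 × 457 = 1828
  Σ(formed) = 5056 kJ
ΔH = Σ(broken) − Σ(formed) = 4216 − 5056 = −840 kJ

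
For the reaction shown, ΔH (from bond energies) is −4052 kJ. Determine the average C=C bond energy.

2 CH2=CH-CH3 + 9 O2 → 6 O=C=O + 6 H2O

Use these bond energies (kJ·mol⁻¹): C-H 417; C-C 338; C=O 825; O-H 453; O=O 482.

Let D be the C=C bond energy.
Σ(broken) = 2×338 + 12×417 + 2×D + 9×482 = 10018 + 2D
Σ(formed) = 12×825 + 12×453 = 15336
ΔH = Σ(broken) − Σ(formed) = (10018 + 2D) − (15336) = −5318 + 2D
Setting this equal to −4052 kJ gives 2D = 1266, so D = 633 kJ/mol.

D(C=C) ≈ 633 kJ/mol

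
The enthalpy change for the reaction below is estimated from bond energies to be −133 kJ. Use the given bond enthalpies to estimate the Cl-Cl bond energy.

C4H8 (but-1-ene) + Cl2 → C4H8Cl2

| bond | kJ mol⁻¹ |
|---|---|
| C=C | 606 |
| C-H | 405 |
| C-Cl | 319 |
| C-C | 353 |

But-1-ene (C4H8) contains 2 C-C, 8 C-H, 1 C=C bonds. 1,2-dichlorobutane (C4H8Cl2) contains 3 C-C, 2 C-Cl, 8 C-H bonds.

D(Cl-Cl) ≈ 252 kJ/mol

Let D be the Cl-Cl bond energy.
Σ(broken) = 2×353 + 8×405 + 1×606 + 1×D = 4552 + D
Σ(formed) = 3×353 + 2×319 + 8×405 = 4937
ΔH = Σ(broken) − Σ(formed) = (4552 + D) − (4937) = −385 + D
Setting this equal to −133 kJ gives D = 252 kJ/mol.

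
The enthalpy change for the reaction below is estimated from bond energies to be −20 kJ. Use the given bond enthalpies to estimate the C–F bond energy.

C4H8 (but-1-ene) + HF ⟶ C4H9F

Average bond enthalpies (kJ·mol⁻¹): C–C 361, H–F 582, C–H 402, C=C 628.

D(C–F) ≈ 467 kJ/mol

Let D be the C–F bond energy.
Σ(broken) = 2×361 + 8×402 + 1×628 + 1×582 = 5148
Σ(formed) = 3×361 + 1×D + 9×402 = 4701 + D
ΔH = Σ(broken) − Σ(formed) = (5148) − (4701 + D) = +447 − D
Setting this equal to −20 kJ gives D = 467 kJ/mol.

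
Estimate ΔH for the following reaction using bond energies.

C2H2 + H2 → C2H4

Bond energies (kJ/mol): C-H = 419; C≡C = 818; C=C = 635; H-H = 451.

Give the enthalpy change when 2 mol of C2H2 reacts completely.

ΔH = −408 kJ

Bonds broken (reactants):
  C≡C: 1 × 818 = 818
  C-H: 2 × 419 = 838
  H-H: 1 × 451 = 451
  Σ(broken) = 2107 kJ
Bonds formed (products):
  C-H: 4 × 419 = 1676
  C=C: 1 × 635 = 635
  Σ(formed) = 2311 kJ
ΔH = Σ(broken) − Σ(formed) = 2107 − 2311 = −204 kJ
For 2× the reaction as written: 2 × (−204) = −408 kJ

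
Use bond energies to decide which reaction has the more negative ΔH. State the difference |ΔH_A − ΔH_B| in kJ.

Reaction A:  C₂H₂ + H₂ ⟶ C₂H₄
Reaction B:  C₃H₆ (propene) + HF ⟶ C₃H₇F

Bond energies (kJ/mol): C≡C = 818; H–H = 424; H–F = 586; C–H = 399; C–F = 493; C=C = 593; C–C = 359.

Reaction A:
  Bonds broken (reactants):
    C≡C: 1 × 818 = 818
    C–H: 2 × 399 = 798
    H–H: 1 × 424 = 424
    Σ(broken) = 2040 kJ
  Bonds formed (products):
    C–H: 4 × 399 = 1596
    C=C: 1 × 593 = 593
    Σ(formed) = 2189 kJ
  ΔH_A = 2040 − 2189 = −149 kJ
Reaction B:
  Bonds broken (reactants):
    C–C: 1 × 359 = 359
    C–H: 6 × 399 = 2394
    C=C: 1 × 593 = 593
    H–F: 1 × 586 = 586
    Σ(broken) = 3932 kJ
  Bonds formed (products):
    C–C: 2 × 359 = 718
    C–F: 1 × 493 = 493
    C–H: 7 × 399 = 2793
    Σ(formed) = 4004 kJ
  ΔH_B = 3932 − 4004 = −72 kJ
ΔH_A − ΔH_B = −77 kJ, so reaction A has the more negative ΔH; |ΔH_A − ΔH_B| = 77 kJ.

Reaction A, by 77 kJ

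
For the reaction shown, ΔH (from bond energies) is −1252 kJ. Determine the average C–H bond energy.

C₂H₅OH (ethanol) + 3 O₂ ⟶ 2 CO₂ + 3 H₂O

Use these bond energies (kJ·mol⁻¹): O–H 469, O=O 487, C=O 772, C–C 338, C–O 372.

D(C–H) ≈ 402 kJ/mol

Let D be the C–H bond energy.
Σ(broken) = 1×338 + 5×D + 1×372 + 1×469 + 3×487 = 2640 + 5D
Σ(formed) = 4×772 + 6×469 = 5902
ΔH = Σ(broken) − Σ(formed) = (2640 + 5D) − (5902) = −3262 + 5D
Setting this equal to −1252 kJ gives 5D = 2010, so D = 402 kJ/mol.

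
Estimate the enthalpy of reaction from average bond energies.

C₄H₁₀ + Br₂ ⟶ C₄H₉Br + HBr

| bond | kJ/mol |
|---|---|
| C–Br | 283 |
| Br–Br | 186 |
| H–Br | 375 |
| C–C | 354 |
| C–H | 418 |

ΔH ≈ −54 kJ

Bonds broken (reactants):
  Br–Br: 1 × 186 = 186
  C–C: 3 × 354 = 1062
  C–H: 10 × 418 = 4180
  Σ(broken) = 5428 kJ
Bonds formed (products):
  C–Br: 1 × 283 = 283
  C–C: 3 × 354 = 1062
  C–H: 9 × 418 = 3762
  H–Br: 1 × 375 = 375
  Σ(formed) = 5482 kJ
ΔH = Σ(broken) − Σ(formed) = 5428 − 5482 = −54 kJ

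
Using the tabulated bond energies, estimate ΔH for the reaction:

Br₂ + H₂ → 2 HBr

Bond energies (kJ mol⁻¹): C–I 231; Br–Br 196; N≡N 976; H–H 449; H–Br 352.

Bonds broken (reactants):
  Br–Br: 1 × 196 = 196
  H–H: 1 × 449 = 449
  Σ(broken) = 645 kJ
Bonds formed (products):
  H–Br: 2 × 352 = 704
  Σ(formed) = 704 kJ
ΔH = Σ(broken) − Σ(formed) = 645 − 704 = −59 kJ

ΔH ≈ −59 kJ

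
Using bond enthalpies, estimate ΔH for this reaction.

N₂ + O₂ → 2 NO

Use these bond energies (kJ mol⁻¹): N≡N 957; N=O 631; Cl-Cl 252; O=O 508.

Bonds broken (reactants):
  N≡N: 1 × 957 = 957
  O=O: 1 × 508 = 508
  Σ(broken) = 1465 kJ
Bonds formed (products):
  N=O: 2 × 631 = 1262
  Σ(formed) = 1262 kJ
ΔH = Σ(broken) − Σ(formed) = 1465 − 1262 = +203 kJ

ΔH ≈ +203 kJ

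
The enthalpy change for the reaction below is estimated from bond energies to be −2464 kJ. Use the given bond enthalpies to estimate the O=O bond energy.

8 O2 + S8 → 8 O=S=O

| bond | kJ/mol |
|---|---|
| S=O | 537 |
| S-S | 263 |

D(O=O) ≈ 503 kJ/mol

Let D be the O=O bond energy.
Σ(broken) = 8×D + 8×263 = 2104 + 8D
Σ(formed) = 16×537 = 8592
ΔH = Σ(broken) − Σ(formed) = (2104 + 8D) − (8592) = −6488 + 8D
Setting this equal to −2464 kJ gives 8D = 4024, so D = 503 kJ/mol.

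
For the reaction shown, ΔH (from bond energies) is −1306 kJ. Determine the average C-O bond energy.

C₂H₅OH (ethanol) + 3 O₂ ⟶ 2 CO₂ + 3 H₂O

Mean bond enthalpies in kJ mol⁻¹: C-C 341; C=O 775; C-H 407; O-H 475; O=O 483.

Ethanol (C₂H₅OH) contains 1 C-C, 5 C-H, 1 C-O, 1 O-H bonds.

Let D be the C-O bond energy.
Σ(broken) = 1×341 + 5×407 + 1×D + 1×475 + 3×483 = 4300 + D
Σ(formed) = 4×775 + 6×475 = 5950
ΔH = Σ(broken) − Σ(formed) = (4300 + D) − (5950) = −1650 + D
Setting this equal to −1306 kJ gives D = 344 kJ/mol.

D(C-O) ≈ 344 kJ/mol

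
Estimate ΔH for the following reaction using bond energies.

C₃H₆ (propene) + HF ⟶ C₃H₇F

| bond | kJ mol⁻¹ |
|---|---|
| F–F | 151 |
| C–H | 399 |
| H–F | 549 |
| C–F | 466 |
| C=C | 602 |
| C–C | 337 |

ΔH ≈ −51 kJ

Bonds broken (reactants):
  C–C: 1 × 337 = 337
  C–H: 6 × 399 = 2394
  C=C: 1 × 602 = 602
  H–F: 1 × 549 = 549
  Σ(broken) = 3882 kJ
Bonds formed (products):
  C–C: 2 × 337 = 674
  C–F: 1 × 466 = 466
  C–H: 7 × 399 = 2793
  Σ(formed) = 3933 kJ
ΔH = Σ(broken) − Σ(formed) = 3882 − 3933 = −51 kJ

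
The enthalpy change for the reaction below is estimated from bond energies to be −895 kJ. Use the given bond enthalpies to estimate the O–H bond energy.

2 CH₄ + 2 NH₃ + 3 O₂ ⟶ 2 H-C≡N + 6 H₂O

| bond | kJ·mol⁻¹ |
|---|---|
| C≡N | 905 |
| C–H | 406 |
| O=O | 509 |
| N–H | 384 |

Let D be the O–H bond energy.
Σ(broken) = 8×406 + 6×384 + 3×509 = 7079
Σ(formed) = 2×905 + 2×406 + 12×D = 2622 + 12D
ΔH = Σ(broken) − Σ(formed) = (7079) − (2622 + 12D) = +4457 − 12D
Setting this equal to −895 kJ gives 12D = 5352, so D = 446 kJ/mol.

D(O–H) ≈ 446 kJ/mol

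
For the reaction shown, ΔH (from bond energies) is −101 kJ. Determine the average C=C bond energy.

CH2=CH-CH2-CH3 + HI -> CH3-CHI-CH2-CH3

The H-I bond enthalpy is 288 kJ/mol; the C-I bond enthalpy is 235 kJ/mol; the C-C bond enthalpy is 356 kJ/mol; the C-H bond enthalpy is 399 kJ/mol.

Let D be the C=C bond energy.
Σ(broken) = 2×356 + 8×399 + 1×D + 1×288 = 4192 + D
Σ(formed) = 3×356 + 9×399 + 1×235 = 4894
ΔH = Σ(broken) − Σ(formed) = (4192 + D) − (4894) = −702 + D
Setting this equal to −101 kJ gives D = 601 kJ/mol.

D(C=C) ≈ 601 kJ/mol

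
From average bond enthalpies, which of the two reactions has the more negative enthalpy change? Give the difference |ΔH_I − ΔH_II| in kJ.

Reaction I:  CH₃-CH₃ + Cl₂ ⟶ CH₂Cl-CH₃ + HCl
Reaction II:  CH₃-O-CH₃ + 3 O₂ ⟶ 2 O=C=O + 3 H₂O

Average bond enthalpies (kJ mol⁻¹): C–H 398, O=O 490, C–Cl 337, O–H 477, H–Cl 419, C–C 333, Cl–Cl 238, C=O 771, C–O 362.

Reaction I:
  Bonds broken (reactants):
    C–C: 1 × 333 = 333
    C–H: 6 × 398 = 2388
    Cl–Cl: 1 × 238 = 238
    Σ(broken) = 2959 kJ
  Bonds formed (products):
    C–C: 1 × 333 = 333
    C–Cl: 1 × 337 = 337
    C–H: 5 × 398 = 1990
    H–Cl: 1 × 419 = 419
    Σ(formed) = 3079 kJ
  ΔH_I = 2959 − 3079 = −120 kJ
Reaction II:
  Bonds broken (reactants):
    C–H: 6 × 398 = 2388
    C–O: 2 × 362 = 724
    O=O: 3 × 490 = 1470
    Σ(broken) = 4582 kJ
  Bonds formed (products):
    C=O: 4 × 771 = 3084
    O–H: 6 × 477 = 2862
    Σ(formed) = 5946 kJ
  ΔH_II = 4582 − 5946 = −1364 kJ
ΔH_I − ΔH_II = +1244 kJ, so reaction II has the more negative ΔH; |ΔH_I − ΔH_II| = 1244 kJ.

Reaction II, by 1244 kJ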